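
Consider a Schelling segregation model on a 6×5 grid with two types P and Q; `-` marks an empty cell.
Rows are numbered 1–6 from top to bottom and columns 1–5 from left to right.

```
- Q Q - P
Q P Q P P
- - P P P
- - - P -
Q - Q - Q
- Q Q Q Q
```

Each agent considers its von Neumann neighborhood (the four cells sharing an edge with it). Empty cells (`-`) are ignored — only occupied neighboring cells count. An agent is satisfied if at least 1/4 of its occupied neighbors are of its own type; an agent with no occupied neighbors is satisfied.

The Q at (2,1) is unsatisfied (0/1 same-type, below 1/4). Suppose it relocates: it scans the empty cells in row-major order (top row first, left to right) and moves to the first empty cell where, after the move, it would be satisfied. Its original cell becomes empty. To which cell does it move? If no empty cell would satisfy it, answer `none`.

(1,1)

Vacating (2,1). Empty cells in order:
  (1,1): 1/1 same-type → satisfied — stop here.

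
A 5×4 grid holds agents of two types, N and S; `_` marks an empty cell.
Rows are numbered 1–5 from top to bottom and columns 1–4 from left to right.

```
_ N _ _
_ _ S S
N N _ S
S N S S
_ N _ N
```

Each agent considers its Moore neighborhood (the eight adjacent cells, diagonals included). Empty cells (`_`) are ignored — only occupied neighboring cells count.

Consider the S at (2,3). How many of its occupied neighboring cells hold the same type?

Occupied neighbors of (2,3): (1,2)=N, (2,4)=S, (3,2)=N, (3,4)=S.
Same type (S): 2 of 4.

2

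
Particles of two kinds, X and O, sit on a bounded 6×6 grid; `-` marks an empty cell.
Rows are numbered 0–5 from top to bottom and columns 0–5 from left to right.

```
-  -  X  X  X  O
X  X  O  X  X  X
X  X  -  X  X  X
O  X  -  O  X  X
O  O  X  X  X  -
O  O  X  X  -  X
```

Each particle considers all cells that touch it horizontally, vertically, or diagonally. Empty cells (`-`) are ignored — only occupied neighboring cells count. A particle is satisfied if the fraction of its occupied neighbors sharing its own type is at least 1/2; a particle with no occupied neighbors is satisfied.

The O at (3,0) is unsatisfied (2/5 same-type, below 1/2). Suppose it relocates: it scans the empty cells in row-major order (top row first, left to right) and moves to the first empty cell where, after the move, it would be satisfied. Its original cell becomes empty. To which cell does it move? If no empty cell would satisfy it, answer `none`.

Vacating (3,0). Empty cells in order:
  (0,0): 0/2 same-type → still unsatisfied.
  (0,1): 1/4 same-type → still unsatisfied.
  (2,2): 2/7 same-type → still unsatisfied.
  (3,2): 2/7 same-type → still unsatisfied.
  (4,5): 0/4 same-type → still unsatisfied.
  (5,4): 0/4 same-type → still unsatisfied.

none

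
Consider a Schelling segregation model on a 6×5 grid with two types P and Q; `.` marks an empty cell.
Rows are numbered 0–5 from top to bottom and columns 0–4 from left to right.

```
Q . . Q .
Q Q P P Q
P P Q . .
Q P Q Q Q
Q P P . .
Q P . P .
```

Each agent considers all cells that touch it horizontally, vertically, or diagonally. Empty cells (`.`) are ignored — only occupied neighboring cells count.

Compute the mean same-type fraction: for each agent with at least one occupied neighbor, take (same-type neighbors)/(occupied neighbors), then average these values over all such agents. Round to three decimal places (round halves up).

0.514

Row 0: (0,0)Q 2/2 · (0,3)Q 1/3
Row 1: (1,0)Q 2/4 · (1,1)Q 3/6 · (1,2)P 2/5 · (1,3)P 1/4 · (1,4)Q 1/2
Row 2: (2,0)P 2/5 · (2,1)P 3/8 · (2,2)Q 3/7
Row 3: (3,0)Q 1/5 · (3,1)P 4/8 · (3,2)Q 2/6 · (3,3)Q 3/4 · (3,4)Q 1/1
Row 4: (4,0)Q 2/5 · (4,1)P 3/7 · (4,2)P 4/6
Row 5: (5,0)Q 1/3 · (5,1)P 2/4 · (5,3)P 1/1
Sum over 21 agents: 2/2 + 1/3 + 2/4 + 3/6 + 2/5 + 1/4 + 1/2 + 2/5 + 3/8 + 3/7 + 1/5 + 4/8 + 2/6 + 3/4 + 1/1 + 2/5 + 3/7 + 4/6 + 1/3 + 2/4 + 1/1 = 9071/840; mean = 9071/840 ÷ 21 = 9071/17640 = 0.514229… → 0.514.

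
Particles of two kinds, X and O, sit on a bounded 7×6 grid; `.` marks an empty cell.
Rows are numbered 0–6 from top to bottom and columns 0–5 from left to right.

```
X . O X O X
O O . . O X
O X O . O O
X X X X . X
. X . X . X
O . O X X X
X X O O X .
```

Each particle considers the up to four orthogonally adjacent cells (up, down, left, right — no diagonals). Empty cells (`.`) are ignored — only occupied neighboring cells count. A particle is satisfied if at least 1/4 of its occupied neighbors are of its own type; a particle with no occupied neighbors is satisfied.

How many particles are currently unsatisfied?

Row 0: (0,0)X 0/1 ✗ · (0,2)O 0/1 ✗ · (0,3)X 0/2 ✗ · (0,4)O 1/3 ✓ · (0,5)X 1/2 ✓
Row 1: (1,0)O 2/3 ✓ · (1,1)O 1/2 ✓ · (1,4)O 2/3 ✓ · (1,5)X 1/3 ✓
Row 2: (2,0)O 1/3 ✓ · (2,1)X 1/4 ✓ · (2,2)O 0/2 ✗ · (2,4)O 2/2 ✓ · (2,5)O 1/3 ✓
Row 3: (3,0)X 1/2 ✓ · (3,1)X 4/4 ✓ · (3,2)X 2/3 ✓ · (3,3)X 2/2 ✓ · (3,5)X 1/2 ✓
Row 4: (4,1)X 1/1 ✓ · (4,3)X 2/2 ✓ · (4,5)X 2/2 ✓
Row 5: (5,0)O 0/1 ✗ · (5,2)O 1/2 ✓ · (5,3)X 2/4 ✓ · (5,4)X 3/3 ✓ · (5,5)X 2/2 ✓
Row 6: (6,0)X 1/2 ✓ · (6,1)X 1/2 ✓ · (6,2)O 2/3 ✓ · (6,3)O 1/3 ✓ · (6,4)X 1/2 ✓
Unsatisfied: (0,0), (0,2), (0,3), (2,2), (5,0) — 5 in total.

5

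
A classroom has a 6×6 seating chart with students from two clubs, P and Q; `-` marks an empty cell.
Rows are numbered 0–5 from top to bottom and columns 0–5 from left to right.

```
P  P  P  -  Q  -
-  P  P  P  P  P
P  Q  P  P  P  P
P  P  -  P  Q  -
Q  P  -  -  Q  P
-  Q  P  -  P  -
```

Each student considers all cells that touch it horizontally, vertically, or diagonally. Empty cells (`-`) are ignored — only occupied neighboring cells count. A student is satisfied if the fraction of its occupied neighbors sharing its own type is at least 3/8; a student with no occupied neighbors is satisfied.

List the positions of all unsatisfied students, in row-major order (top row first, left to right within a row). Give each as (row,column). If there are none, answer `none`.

(0,4), (2,1), (3,4), (4,0), (4,4), (4,5), (5,1)

(0,0)P 2/2 satisfied
(0,1)P 4/4 satisfied
(0,2)P 4/4 satisfied
(0,4)Q 0/3 not
(1,1)P 6/7 satisfied
(1,2)P 6/7 satisfied
(1,3)P 6/7 satisfied
(1,4)P 5/6 satisfied
(1,5)P 3/4 satisfied
(2,0)P 3/4 satisfied
(2,1)Q 0/6 not
(2,2)P 6/7 satisfied
(2,3)P 6/7 satisfied
(2,4)P 6/7 satisfied
(2,5)P 3/4 satisfied
(3,0)P 3/5 satisfied
(3,1)P 4/6 satisfied
(3,3)P 3/5 satisfied
(3,4)Q 1/6 not
(4,0)Q 1/4 not
(4,1)P 3/5 satisfied
(4,4)Q 1/4 not
(4,5)P 1/3 not
(5,1)Q 1/3 not
(5,2)P 1/2 satisfied
(5,4)P 1/2 satisfied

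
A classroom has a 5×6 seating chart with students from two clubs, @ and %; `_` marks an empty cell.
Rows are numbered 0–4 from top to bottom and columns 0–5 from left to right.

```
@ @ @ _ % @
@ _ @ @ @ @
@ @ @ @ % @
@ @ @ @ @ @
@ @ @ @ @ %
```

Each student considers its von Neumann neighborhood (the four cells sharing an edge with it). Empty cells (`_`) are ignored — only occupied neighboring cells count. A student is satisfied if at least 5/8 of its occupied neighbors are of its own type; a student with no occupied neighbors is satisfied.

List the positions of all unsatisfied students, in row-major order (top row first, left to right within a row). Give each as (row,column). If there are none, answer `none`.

Row 0: (0,0)@ 2/2 ✓ · (0,1)@ 2/2 ✓ · (0,2)@ 2/2 ✓ · (0,4)% 0/2 ✗ · (0,5)@ 1/2 ✗
Row 1: (1,0)@ 2/2 ✓ · (1,2)@ 3/3 ✓ · (1,3)@ 3/3 ✓ · (1,4)@ 2/4 ✗ · (1,5)@ 3/3 ✓
Row 2: (2,0)@ 3/3 ✓ · (2,1)@ 3/3 ✓ · (2,2)@ 4/4 ✓ · (2,3)@ 3/4 ✓ · (2,4)% 0/4 ✗ · (2,5)@ 2/3 ✓
Row 3: (3,0)@ 3/3 ✓ · (3,1)@ 4/4 ✓ · (3,2)@ 4/4 ✓ · (3,3)@ 4/4 ✓ · (3,4)@ 3/4 ✓ · (3,5)@ 2/3 ✓
Row 4: (4,0)@ 2/2 ✓ · (4,1)@ 3/3 ✓ · (4,2)@ 3/3 ✓ · (4,3)@ 3/3 ✓ · (4,4)@ 2/3 ✓ · (4,5)% 0/2 ✗

(0,4), (0,5), (1,4), (2,4), (4,5)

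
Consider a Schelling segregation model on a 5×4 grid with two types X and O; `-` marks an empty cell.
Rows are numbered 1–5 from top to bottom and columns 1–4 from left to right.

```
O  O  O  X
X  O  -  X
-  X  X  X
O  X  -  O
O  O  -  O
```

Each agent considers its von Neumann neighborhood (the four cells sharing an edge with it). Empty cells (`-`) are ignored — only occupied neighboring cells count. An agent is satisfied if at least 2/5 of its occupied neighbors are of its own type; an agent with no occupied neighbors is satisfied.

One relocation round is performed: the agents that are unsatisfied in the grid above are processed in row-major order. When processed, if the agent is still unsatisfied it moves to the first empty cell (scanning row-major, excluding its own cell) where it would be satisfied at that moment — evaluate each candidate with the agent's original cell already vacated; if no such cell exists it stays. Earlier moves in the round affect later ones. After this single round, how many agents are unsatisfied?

1

Initially unsatisfied (in order): (2,1), (2,2), (4,2).
  (2,1) → (2,3).
  (2,2) → (2,1).
  (4,2) → (2,2).
Resulting grid:
O O O X
O X X X
- X X X
O - - O
O O - O
Unsatisfied now: (1,3).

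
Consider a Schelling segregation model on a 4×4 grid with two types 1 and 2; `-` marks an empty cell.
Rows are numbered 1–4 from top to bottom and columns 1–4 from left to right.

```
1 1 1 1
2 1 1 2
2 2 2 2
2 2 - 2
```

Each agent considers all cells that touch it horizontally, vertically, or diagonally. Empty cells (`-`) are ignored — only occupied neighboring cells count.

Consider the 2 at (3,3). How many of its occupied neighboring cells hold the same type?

Occupied neighbors of (3,3): (2,2)=1, (2,3)=1, (2,4)=2, (3,2)=2, (3,4)=2, (4,2)=2, (4,4)=2.
Same type (2): 5 of 7.

5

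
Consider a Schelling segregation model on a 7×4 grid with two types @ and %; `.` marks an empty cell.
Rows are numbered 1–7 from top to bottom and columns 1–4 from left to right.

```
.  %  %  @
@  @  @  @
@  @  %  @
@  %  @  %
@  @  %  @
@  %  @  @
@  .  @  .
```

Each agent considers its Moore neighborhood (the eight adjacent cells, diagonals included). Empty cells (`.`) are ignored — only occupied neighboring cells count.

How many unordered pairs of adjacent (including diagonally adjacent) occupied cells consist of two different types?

Scan each occupied cell's neighbors to the right and below (and the two forward diagonals) so each pair is counted once.
From row 1: 7 unlike of 10 pairs (running 7/10).
From row 2: 3 unlike of 13 pairs (running 10/23).
From row 3: 6 unlike of 13 pairs (running 16/36).
From row 4: 7 unlike of 13 pairs (running 23/49).
From row 5: 6 unlike of 13 pairs (running 29/62).
From row 6: 4 unlike of 8 pairs (running 33/70).
Total adjacent occupied pairs: 70; unlike-type pairs: 33.

33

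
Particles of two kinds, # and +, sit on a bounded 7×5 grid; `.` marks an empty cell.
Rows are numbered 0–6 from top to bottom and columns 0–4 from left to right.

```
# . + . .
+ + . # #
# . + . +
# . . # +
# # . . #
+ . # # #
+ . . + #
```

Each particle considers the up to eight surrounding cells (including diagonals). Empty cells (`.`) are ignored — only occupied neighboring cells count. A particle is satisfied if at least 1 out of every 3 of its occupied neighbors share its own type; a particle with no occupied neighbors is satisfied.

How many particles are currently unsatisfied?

Row 0: (0,0)# 0/2 unhappy · (0,2)+ 1/2 ok
Row 1: (1,0)+ 1/3 ok · (1,1)+ 3/5 ok · (1,3)# 1/4 unhappy · (1,4)# 1/2 ok
Row 2: (2,0)# 1/3 ok · (2,2)+ 1/3 ok · (2,4)+ 1/4 unhappy
Row 3: (3,0)# 3/3 ok · (3,3)# 1/4 unhappy · (3,4)+ 1/3 ok
Row 4: (4,0)# 2/3 ok · (4,1)# 3/4 ok · (4,4)# 3/4 ok
Row 5: (5,0)+ 1/3 ok · (5,2)# 2/3 ok · (5,3)# 4/5 ok · (5,4)# 3/4 ok
Row 6: (6,0)+ 1/1 ok · (6,3)+ 0/4 unhappy · (6,4)# 2/3 ok
Unsatisfied: (0,0), (1,3), (2,4), (3,3), (6,3) — 5 in total.

5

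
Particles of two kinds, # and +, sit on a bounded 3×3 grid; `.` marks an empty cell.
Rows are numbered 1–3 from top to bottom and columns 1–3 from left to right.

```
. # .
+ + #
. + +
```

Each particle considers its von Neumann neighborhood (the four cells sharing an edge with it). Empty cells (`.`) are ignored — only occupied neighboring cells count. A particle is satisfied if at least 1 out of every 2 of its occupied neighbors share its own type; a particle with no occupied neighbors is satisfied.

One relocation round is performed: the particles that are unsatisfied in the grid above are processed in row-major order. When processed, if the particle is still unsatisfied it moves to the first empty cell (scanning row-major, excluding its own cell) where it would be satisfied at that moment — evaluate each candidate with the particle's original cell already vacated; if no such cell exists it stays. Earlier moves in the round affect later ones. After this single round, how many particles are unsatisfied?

0

Initially unsatisfied (in order): (1,2), (2,3).
  (1,2) → (1,3).
  (2,3) → (1,2).
Resulting grid:
. # #
+ + .
. + +
All satisfied now.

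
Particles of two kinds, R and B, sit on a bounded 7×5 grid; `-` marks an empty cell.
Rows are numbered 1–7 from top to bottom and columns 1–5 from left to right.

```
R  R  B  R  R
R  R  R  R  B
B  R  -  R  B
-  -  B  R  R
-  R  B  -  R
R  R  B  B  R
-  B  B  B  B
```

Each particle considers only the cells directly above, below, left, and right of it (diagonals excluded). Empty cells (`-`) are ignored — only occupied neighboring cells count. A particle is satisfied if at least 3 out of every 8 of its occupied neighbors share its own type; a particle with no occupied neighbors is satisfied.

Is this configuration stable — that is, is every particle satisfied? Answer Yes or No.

No

(1,1)R 2/2 satisfied
(1,2)R 2/3 satisfied
(1,3)B 0/3 not
(1,4)R 2/3 satisfied
(1,5)R 1/2 satisfied
(2,1)R 2/3 satisfied
(2,2)R 4/4 satisfied
(2,3)R 2/3 satisfied
(2,4)R 3/4 satisfied
(2,5)B 1/3 not
(3,1)B 0/2 not
(3,2)R 1/2 satisfied
(3,4)R 2/3 satisfied
(3,5)B 1/3 not
(4,3)B 1/2 satisfied
(4,4)R 2/3 satisfied
(4,5)R 2/3 satisfied
(5,2)R 1/2 satisfied
(5,3)B 2/3 satisfied
(5,5)R 2/2 satisfied
(6,1)R 1/1 satisfied
(6,2)R 2/4 satisfied
(6,3)B 3/4 satisfied
(6,4)B 2/3 satisfied
(6,5)R 1/3 not
(7,2)B 1/2 satisfied
(7,3)B 3/3 satisfied
(7,4)B 3/3 satisfied
(7,5)B 1/2 satisfied
For instance (1,3) has only 0/3 same-type neighbors, below 3/8.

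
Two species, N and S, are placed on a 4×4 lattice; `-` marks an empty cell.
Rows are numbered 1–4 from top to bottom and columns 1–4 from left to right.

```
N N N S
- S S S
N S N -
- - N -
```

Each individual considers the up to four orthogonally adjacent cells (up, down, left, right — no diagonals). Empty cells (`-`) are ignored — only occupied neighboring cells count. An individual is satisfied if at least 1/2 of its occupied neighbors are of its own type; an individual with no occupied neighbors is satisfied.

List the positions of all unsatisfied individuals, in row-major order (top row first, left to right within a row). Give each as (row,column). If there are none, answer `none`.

(1,1)N 1/1 ✓
(1,2)N 2/3 ✓
(1,3)N 1/3 ✗
(1,4)S 1/2 ✓
(2,2)S 2/3 ✓
(2,3)S 2/4 ✓
(2,4)S 2/2 ✓
(3,1)N 0/1 ✗
(3,2)S 1/3 ✗
(3,3)N 1/3 ✗
(4,3)N 1/1 ✓

(1,3), (3,1), (3,2), (3,3)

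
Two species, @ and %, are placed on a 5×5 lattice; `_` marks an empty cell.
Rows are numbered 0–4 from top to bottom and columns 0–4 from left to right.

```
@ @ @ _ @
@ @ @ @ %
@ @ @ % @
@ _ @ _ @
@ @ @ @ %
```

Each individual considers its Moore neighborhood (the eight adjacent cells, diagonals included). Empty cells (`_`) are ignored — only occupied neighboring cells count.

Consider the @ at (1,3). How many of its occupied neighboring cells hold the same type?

5

Occupied neighbors of (1,3): (0,2)=@, (0,4)=@, (1,2)=@, (1,4)=%, (2,2)=@, (2,3)=%, (2,4)=@.
Same type (@): 5 of 7.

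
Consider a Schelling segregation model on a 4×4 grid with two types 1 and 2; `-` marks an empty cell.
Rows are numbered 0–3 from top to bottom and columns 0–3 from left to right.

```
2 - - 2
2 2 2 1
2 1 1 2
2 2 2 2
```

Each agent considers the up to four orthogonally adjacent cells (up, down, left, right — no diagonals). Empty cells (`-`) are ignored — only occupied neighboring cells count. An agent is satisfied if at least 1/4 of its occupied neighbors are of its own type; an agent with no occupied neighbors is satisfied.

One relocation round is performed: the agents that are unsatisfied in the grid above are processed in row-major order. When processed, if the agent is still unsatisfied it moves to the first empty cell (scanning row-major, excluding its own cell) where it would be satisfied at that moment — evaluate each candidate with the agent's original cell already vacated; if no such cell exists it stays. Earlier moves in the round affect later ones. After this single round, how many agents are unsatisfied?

Initially unsatisfied (in order): (0,3), (1,3).
  (0,3) → (0,1).
  (1,3) → (0,3).
Resulting grid:
2 2 - 1
2 2 2 -
2 1 1 2
2 2 2 2
All satisfied now.

0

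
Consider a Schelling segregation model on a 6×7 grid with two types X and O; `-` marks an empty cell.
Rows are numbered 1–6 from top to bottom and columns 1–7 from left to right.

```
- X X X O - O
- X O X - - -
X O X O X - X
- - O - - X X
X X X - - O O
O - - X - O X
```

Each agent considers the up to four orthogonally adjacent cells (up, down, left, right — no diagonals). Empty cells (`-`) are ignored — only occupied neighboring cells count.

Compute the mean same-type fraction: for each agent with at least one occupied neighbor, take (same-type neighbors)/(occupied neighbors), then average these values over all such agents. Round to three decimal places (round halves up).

(1,2)X 2/2
(1,3)X 2/3
(1,4)X 2/3
(1,5)O 0/1
(1,7)O — no occupied neighbors
(2,2)X 1/3
(2,3)O 0/4
(2,4)X 1/3
(3,1)X 0/1
(3,2)O 0/3
(3,3)X 0/4
(3,4)O 0/3
(3,5)X 0/1
(3,7)X 1/1
(4,3)O 0/2
(4,6)X 1/2
(4,7)X 2/3
(5,1)X 1/2
(5,2)X 2/2
(5,3)X 1/2
(5,6)O 2/3
(5,7)O 1/3
(6,1)O 0/1
(6,4)X — no occupied neighbors
(6,6)O 1/2
(6,7)X 0/2
Sum over 24 agents: 2/2 + 2/3 + 2/3 + 0/1 + 1/3 + 0/4 + 1/3 + 0/1 + 0/3 + 0/4 + 0/3 + 0/1 + 1/1 + 0/2 + 1/2 + 2/3 + 1/2 + 2/2 + 1/2 + 2/3 + 1/3 + 0/1 + 1/2 + 0/2 = 26/3; mean = 26/3 ÷ 24 = 13/36 = 0.361111… → 0.361.

0.361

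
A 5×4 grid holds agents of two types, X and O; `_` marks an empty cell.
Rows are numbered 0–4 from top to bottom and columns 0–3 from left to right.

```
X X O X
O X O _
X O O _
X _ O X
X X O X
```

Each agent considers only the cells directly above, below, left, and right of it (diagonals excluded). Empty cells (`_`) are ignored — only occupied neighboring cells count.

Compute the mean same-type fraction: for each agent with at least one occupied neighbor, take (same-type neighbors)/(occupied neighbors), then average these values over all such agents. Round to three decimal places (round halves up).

0.505

(0,0)X 1/2
(0,1)X 2/3
(0,2)O 1/3
(0,3)X 0/1
(1,0)O 0/3
(1,1)X 1/4
(1,2)O 2/3
(2,0)X 1/3
(2,1)O 1/3
(2,2)O 3/3
(3,0)X 2/2
(3,2)O 2/3
(3,3)X 1/2
(4,0)X 2/2
(4,1)X 1/2
(4,2)O 1/3
(4,3)X 1/2
Sum over 17 agents: 1/2 + 2/3 + 1/3 + 0/1 + 0/3 + 1/4 + 2/3 + 1/3 + 1/3 + 3/3 + 2/2 + 2/3 + 1/2 + 2/2 + 1/2 + 1/3 + 1/2 = 103/12; mean = 103/12 ÷ 17 = 103/204 = 0.504901… → 0.505.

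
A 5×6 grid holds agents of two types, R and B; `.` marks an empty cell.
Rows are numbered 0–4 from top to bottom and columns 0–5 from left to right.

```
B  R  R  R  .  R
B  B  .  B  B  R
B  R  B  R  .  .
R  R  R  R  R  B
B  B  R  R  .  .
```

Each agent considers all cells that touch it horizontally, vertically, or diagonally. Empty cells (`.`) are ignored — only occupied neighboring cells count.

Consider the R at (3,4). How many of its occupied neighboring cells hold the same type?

3

Occupied neighbors of (3,4): (2,3)=R, (3,3)=R, (3,5)=B, (4,3)=R.
Same type (R): 3 of 4.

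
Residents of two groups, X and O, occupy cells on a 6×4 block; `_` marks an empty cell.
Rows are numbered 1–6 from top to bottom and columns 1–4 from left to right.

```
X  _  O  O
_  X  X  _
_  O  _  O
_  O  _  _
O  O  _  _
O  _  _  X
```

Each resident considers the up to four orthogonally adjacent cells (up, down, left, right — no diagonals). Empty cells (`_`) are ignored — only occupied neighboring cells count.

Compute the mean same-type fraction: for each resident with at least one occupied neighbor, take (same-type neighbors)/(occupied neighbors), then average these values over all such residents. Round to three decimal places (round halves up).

0.778

Row 1: (1,1)X — no occupied neighbors · (1,3)O 1/2 · (1,4)O 1/1
Row 2: (2,2)X 1/2 · (2,3)X 1/2
Row 3: (3,2)O 1/2 · (3,4)O — no occupied neighbors
Row 4: (4,2)O 2/2
Row 5: (5,1)O 2/2 · (5,2)O 2/2
Row 6: (6,1)O 1/1 · (6,4)X — no occupied neighbors
Sum over 9 residents: 1/2 + 1/1 + 1/2 + 1/2 + 1/2 + 2/2 + 2/2 + 2/2 + 1/1 = 7; mean = 7 ÷ 9 = 7/9 = 0.777777… → 0.778.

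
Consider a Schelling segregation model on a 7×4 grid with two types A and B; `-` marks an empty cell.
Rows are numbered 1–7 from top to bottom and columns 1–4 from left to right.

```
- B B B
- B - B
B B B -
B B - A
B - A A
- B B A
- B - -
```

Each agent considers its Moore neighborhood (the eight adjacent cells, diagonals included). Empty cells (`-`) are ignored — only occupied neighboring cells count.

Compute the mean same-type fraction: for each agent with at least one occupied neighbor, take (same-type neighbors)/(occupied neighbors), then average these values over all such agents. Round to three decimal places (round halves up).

0.854

Row 1: (1,2)B 2/2 · (1,3)B 4/4 · (1,4)B 2/2
Row 2: (2,2)B 5/5 · (2,4)B 3/3
Row 3: (3,1)B 4/4 · (3,2)B 5/5 · (3,3)B 4/5
Row 4: (4,1)B 4/4 · (4,2)B 5/6 · (4,4)A 2/3
Row 5: (5,1)B 3/3 · (5,3)A 3/6 · (5,4)A 3/4
Row 6: (6,2)B 3/4 · (6,3)B 2/5 · (6,4)A 2/3
Row 7: (7,2)B 2/2
Sum over 18 agents: 2/2 + 4/4 + 2/2 + 5/5 + 3/3 + 4/4 + 5/5 + 4/5 + 4/4 + 5/6 + 2/3 + 3/3 + 3/6 + 3/4 + 3/4 + 2/5 + 2/3 + 2/2 = 461/30; mean = 461/30 ÷ 18 = 461/540 = 0.853703… → 0.854.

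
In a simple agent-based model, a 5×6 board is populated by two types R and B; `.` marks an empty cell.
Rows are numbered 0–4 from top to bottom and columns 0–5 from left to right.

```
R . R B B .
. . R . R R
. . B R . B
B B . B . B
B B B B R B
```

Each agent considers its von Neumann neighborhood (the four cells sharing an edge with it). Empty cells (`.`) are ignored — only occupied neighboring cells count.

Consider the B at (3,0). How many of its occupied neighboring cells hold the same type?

2

Occupied neighbors of (3,0): (4,0)=B, (3,1)=B.
Same type (B): 2 of 2.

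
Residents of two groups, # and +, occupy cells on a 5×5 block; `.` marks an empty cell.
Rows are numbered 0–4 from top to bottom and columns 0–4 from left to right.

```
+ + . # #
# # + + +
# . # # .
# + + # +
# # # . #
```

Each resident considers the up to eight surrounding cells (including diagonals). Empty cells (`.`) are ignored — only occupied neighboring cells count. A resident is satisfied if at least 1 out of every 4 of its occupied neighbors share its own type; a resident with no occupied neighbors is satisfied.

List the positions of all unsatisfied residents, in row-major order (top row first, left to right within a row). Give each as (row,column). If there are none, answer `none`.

(3,1), (3,2), (3,4)

Row 0: (0,0)+ 1/3 satisfied · (0,1)+ 2/4 satisfied · (0,3)# 1/4 satisfied · (0,4)# 1/3 satisfied
Row 1: (1,0)# 2/4 satisfied · (1,1)# 3/6 satisfied · (1,2)+ 2/6 satisfied · (1,3)+ 2/6 satisfied · (1,4)+ 1/4 satisfied
Row 2: (2,0)# 3/4 satisfied · (2,2)# 3/7 satisfied · (2,3)# 2/7 satisfied
Row 3: (3,0)# 3/4 satisfied · (3,1)+ 1/7 not · (3,2)+ 1/6 not · (3,3)# 4/6 satisfied · (3,4)+ 0/3 not
Row 4: (4,0)# 2/3 satisfied · (4,1)# 3/5 satisfied · (4,2)# 2/4 satisfied · (4,4)# 1/2 satisfied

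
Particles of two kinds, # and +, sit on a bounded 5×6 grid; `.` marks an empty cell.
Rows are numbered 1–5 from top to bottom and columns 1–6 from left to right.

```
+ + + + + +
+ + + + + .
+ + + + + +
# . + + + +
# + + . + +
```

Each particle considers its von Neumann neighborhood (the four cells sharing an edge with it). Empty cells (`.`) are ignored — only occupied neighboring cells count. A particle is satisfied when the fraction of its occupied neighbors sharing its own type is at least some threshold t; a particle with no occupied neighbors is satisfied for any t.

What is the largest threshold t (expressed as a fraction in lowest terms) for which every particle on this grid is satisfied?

1/2

Row 1: (1,1)+ 2/2 · (1,2)+ 3/3 · (1,3)+ 3/3 · (1,4)+ 3/3 · (1,5)+ 3/3 · (1,6)+ 1/1
Row 2: (2,1)+ 3/3 · (2,2)+ 4/4 · (2,3)+ 4/4 · (2,4)+ 4/4 · (2,5)+ 3/3
Row 3: (3,1)+ 2/3 · (3,2)+ 3/3 · (3,3)+ 4/4 · (3,4)+ 4/4 · (3,5)+ 4/4 · (3,6)+ 2/2
Row 4: (4,1)# 1/2 · (4,3)+ 3/3 · (4,4)+ 3/3 · (4,5)+ 4/4 · (4,6)+ 3/3
Row 5: (5,1)# 1/2 · (5,2)+ 1/2 · (5,3)+ 2/2 · (5,5)+ 2/2 · (5,6)+ 2/2
The smallest same-type fraction is 1/2 at (4,1), which reduces to 1/2. Any threshold above that leaves this particle unsatisfied.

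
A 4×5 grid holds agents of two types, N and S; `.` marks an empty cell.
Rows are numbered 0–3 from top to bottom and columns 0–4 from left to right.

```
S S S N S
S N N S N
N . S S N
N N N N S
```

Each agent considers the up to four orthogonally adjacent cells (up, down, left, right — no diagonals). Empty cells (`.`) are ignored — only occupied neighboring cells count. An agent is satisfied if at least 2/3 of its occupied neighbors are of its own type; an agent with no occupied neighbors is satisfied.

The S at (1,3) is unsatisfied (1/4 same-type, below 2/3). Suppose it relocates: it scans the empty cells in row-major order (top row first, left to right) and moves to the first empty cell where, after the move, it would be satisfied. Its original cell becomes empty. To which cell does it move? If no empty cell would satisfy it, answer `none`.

Vacating (1,3). Empty cells in order:
  (2,1): 1/4 same-type → still unsatisfied.

none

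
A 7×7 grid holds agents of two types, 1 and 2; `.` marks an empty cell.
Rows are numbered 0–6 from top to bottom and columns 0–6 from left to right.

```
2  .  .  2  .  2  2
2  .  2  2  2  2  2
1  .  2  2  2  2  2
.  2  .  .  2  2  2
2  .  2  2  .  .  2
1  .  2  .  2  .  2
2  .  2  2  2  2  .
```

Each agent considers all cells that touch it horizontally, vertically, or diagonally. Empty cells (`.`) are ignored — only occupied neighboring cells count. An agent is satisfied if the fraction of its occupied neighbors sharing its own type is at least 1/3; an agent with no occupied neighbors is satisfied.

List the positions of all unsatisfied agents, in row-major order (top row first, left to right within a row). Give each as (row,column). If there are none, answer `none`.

Row 0: (0,0)2 1/1 ✓ · (0,3)2 3/3 ✓ · (0,5)2 4/4 ✓ · (0,6)2 3/3 ✓
Row 1: (1,0)2 1/2 ✓ · (1,2)2 4/4 ✓ · (1,3)2 6/6 ✓ · (1,4)2 7/7 ✓ · (1,5)2 7/7 ✓ · (1,6)2 5/5 ✓
Row 2: (2,0)1 0/2 ✗ · (2,2)2 4/4 ✓ · (2,3)2 6/6 ✓ · (2,4)2 7/7 ✓ · (2,5)2 8/8 ✓ · (2,6)2 5/5 ✓
Row 3: (3,1)2 3/4 ✓ · (3,4)2 5/5 ✓ · (3,5)2 6/6 ✓ · (3,6)2 4/4 ✓
Row 4: (4,0)2 1/2 ✓ · (4,2)2 3/3 ✓ · (4,3)2 4/4 ✓ · (4,6)2 3/3 ✓
Row 5: (5,0)1 0/2 ✗ · (5,2)2 4/4 ✓ · (5,4)2 4/4 ✓ · (5,6)2 2/2 ✓
Row 6: (6,0)2 0/1 ✗ · (6,2)2 2/2 ✓ · (6,3)2 4/4 ✓ · (6,4)2 3/3 ✓ · (6,5)2 3/3 ✓

(2,0), (5,0), (6,0)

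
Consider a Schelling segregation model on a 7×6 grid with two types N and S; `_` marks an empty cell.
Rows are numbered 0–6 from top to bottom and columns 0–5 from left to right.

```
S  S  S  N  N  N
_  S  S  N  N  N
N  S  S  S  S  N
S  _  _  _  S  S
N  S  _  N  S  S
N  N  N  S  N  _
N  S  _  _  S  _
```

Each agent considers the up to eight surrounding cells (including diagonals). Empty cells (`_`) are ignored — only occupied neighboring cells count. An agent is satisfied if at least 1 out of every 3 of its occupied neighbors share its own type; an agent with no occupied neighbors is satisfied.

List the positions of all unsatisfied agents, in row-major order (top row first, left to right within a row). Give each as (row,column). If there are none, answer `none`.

(0,0)S 2/2 ok
(0,1)S 4/4 ok
(0,2)S 3/5 ok
(0,3)N 3/5 ok
(0,4)N 5/5 ok
(0,5)N 3/3 ok
(1,1)S 6/7 ok
(1,2)S 6/8 ok
(1,3)N 3/8 ok
(1,4)N 6/8 ok
(1,5)N 4/5 ok
(2,0)N 0/3 unhappy
(2,1)S 4/5 ok
(2,2)S 4/5 ok
(2,3)S 4/6 ok
(2,4)S 3/7 ok
(2,5)N 2/5 ok
(3,0)S 2/4 ok
(3,4)S 5/7 ok
(3,5)S 4/5 ok
(4,0)N 2/4 ok
(4,1)S 1/5 unhappy
(4,3)N 2/5 ok
(4,4)S 4/6 ok
(4,5)S 3/4 ok
(5,0)N 3/5 ok
(5,1)N 4/6 ok
(5,2)N 2/5 ok
(5,3)S 2/5 ok
(5,4)N 1/5 unhappy
(6,0)N 2/3 ok
(6,1)S 0/4 unhappy
(6,4)S 1/2 ok

(2,0), (4,1), (5,4), (6,1)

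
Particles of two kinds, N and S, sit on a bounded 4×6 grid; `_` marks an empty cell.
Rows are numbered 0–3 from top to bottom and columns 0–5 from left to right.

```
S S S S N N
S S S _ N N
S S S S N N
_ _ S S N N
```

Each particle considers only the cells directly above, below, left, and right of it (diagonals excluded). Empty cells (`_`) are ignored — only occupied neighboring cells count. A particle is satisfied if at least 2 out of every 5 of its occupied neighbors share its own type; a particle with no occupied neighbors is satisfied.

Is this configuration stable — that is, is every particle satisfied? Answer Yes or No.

Yes

Row 0: (0,0)S 2/2 ok · (0,1)S 3/3 ok · (0,2)S 3/3 ok · (0,3)S 1/2 ok · (0,4)N 2/3 ok · (0,5)N 2/2 ok
Row 1: (1,0)S 3/3 ok · (1,1)S 4/4 ok · (1,2)S 3/3 ok · (1,4)N 3/3 ok · (1,5)N 3/3 ok
Row 2: (2,0)S 2/2 ok · (2,1)S 3/3 ok · (2,2)S 4/4 ok · (2,3)S 2/3 ok · (2,4)N 3/4 ok · (2,5)N 3/3 ok
Row 3: (3,2)S 2/2 ok · (3,3)S 2/3 ok · (3,4)N 2/3 ok · (3,5)N 2/2 ok
All meet the threshold, so the configuration is stable.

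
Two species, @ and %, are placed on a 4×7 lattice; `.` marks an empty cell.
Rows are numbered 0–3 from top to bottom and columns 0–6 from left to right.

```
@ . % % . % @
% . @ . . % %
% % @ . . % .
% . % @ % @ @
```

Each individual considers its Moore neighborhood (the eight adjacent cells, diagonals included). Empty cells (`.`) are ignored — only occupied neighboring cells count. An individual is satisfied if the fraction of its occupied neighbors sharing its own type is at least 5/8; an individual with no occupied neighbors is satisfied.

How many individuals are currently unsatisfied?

12

Row 0: (0,0)@ 0/1 not · (0,2)% 1/2 not · (0,3)% 1/2 not · (0,5)% 2/3 satisfied · (0,6)@ 0/3 not
Row 1: (1,0)% 2/3 satisfied · (1,2)@ 1/4 not · (1,5)% 3/4 satisfied · (1,6)% 3/4 satisfied
Row 2: (2,0)% 3/3 satisfied · (2,1)% 4/6 satisfied · (2,2)@ 2/4 not · (2,5)% 3/5 not
Row 3: (3,0)% 2/2 satisfied · (3,2)% 1/3 not · (3,3)@ 1/3 not · (3,4)% 1/3 not · (3,5)@ 1/3 not · (3,6)@ 1/2 not
Unsatisfied: (0,0), (0,2), (0,3), (0,6), (1,2), (2,2), (2,5), (3,2), (3,3), (3,4), (3,5), (3,6) — 12 in total.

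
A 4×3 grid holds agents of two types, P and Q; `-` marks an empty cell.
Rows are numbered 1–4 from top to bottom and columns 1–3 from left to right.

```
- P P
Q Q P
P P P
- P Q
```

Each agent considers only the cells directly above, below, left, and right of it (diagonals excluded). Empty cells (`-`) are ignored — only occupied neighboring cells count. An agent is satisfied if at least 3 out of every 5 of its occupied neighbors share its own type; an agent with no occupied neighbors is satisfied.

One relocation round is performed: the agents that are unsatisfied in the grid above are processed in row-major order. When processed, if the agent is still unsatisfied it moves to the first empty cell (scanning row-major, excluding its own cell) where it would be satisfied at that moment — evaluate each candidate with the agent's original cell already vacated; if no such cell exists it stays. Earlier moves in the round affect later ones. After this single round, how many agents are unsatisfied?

2

Initially unsatisfied (in order): (1,2), (2,1), (2,2), (3,1), (4,2), (4,3).
  (1,2) → (4,1).
  (2,1) → (1,1).
  (2,2): no empty cell satisfies it; stays.
  (3,1): now satisfied by earlier moves; stays.
  (4,2): now satisfied by earlier moves; stays.
  (4,3) → (1,2).
Resulting grid:
Q Q P
- Q P
P P P
P P -
Unsatisfied now: (1,3), (2,2).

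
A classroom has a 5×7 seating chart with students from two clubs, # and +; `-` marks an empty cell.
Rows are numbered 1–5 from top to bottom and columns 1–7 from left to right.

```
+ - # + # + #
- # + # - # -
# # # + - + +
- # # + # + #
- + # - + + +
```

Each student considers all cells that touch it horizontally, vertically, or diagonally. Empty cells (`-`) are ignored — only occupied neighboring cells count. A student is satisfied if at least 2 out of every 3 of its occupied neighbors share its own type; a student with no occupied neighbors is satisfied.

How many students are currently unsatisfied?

Row 1: (1,1)+ 0/1 unhappy · (1,3)# 2/4 unhappy · (1,4)+ 1/4 unhappy · (1,5)# 2/4 unhappy · (1,6)+ 0/3 unhappy · (1,7)# 1/2 unhappy
Row 2: (2,2)# 4/6 ok · (2,3)+ 2/7 unhappy · (2,4)# 3/6 unhappy · (2,6)# 2/5 unhappy
Row 3: (3,1)# 3/3 ok · (3,2)# 5/6 ok · (3,3)# 5/8 unhappy · (3,4)+ 2/6 unhappy · (3,6)+ 2/5 unhappy · (3,7)+ 2/4 unhappy
Row 4: (4,2)# 5/6 ok · (4,3)# 4/7 unhappy · (4,4)+ 2/6 unhappy · (4,5)# 0/6 unhappy · (4,6)+ 5/7 ok · (4,7)# 0/5 unhappy
Row 5: (5,2)+ 0/3 unhappy · (5,3)# 2/4 unhappy · (5,5)+ 3/4 ok · (5,6)+ 3/5 unhappy · (5,7)+ 2/3 ok
Unsatisfied: (1,1), (1,3), (1,4), (1,5), (1,6), (1,7), (2,3), (2,4), (2,6), (3,3), (3,4), (3,6), (3,7), (4,3), (4,4), (4,5), (4,7), (5,2), (5,3), (5,6) — 20 in total.

20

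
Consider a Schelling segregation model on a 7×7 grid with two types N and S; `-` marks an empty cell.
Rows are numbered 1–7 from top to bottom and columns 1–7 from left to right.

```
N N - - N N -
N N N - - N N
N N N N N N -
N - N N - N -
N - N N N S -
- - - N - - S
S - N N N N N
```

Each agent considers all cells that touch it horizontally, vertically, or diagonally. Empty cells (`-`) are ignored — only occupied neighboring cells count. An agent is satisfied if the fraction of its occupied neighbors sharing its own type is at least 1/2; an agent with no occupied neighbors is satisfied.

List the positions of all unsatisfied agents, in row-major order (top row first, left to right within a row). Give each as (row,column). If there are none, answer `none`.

(1,1)N 3/3 satisfied
(1,2)N 4/4 satisfied
(1,5)N 2/2 satisfied
(1,6)N 3/3 satisfied
(2,1)N 5/5 satisfied
(2,2)N 7/7 satisfied
(2,3)N 5/5 satisfied
(2,6)N 5/5 satisfied
(2,7)N 3/3 satisfied
(3,1)N 4/4 satisfied
(3,2)N 7/7 satisfied
(3,3)N 6/6 satisfied
(3,4)N 5/5 satisfied
(3,5)N 5/5 satisfied
(3,6)N 4/4 satisfied
(4,1)N 3/3 satisfied
(4,3)N 6/6 satisfied
(4,4)N 7/7 satisfied
(4,6)N 3/4 satisfied
(5,1)N 1/1 satisfied
(5,3)N 4/4 satisfied
(5,4)N 5/5 satisfied
(5,5)N 4/5 satisfied
(5,6)S 1/3 not
(6,4)N 6/6 satisfied
(6,7)S 1/3 not
(7,1)S 0/0 satisfied
(7,3)N 2/2 satisfied
(7,4)N 3/3 satisfied
(7,5)N 3/3 satisfied
(7,6)N 2/3 satisfied
(7,7)N 1/2 satisfied

(5,6), (6,7)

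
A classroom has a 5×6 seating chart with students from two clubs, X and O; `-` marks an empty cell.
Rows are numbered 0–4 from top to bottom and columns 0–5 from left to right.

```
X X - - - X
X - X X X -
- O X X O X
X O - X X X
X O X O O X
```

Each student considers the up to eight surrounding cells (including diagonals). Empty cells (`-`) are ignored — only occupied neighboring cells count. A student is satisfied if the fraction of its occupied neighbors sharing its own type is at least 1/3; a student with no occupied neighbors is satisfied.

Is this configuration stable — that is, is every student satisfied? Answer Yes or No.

No

Row 0: (0,0)X 2/2 satisfied · (0,1)X 3/3 satisfied · (0,5)X 1/1 satisfied
Row 1: (1,0)X 2/3 satisfied · (1,2)X 4/5 satisfied · (1,3)X 4/5 satisfied · (1,4)X 4/5 satisfied
Row 2: (2,1)O 1/5 not · (2,2)X 4/6 satisfied · (2,3)X 6/7 satisfied · (2,4)O 0/7 not · (2,5)X 3/4 satisfied
Row 3: (3,0)X 1/4 not · (3,1)O 2/6 satisfied · (3,3)X 4/7 satisfied · (3,4)X 5/8 satisfied · (3,5)X 3/5 satisfied
Row 4: (4,0)X 1/3 satisfied · (4,1)O 1/4 not · (4,2)X 1/4 not · (4,3)O 1/4 not · (4,4)O 1/5 not · (4,5)X 2/3 satisfied
For instance (2,1) has only 1/5 same-type neighbors, below 1/3.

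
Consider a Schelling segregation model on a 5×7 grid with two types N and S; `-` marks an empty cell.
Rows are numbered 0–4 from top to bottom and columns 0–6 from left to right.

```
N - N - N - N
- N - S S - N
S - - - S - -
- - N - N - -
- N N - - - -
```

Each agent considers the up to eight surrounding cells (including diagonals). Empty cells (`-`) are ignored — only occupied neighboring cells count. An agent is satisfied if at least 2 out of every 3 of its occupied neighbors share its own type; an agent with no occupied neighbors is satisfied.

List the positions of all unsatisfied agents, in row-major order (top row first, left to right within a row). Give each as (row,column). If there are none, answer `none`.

(0,2), (0,4), (1,3), (2,0), (3,4)

(0,0)N 1/1 ✓
(0,2)N 1/2 ✗
(0,4)N 0/2 ✗
(0,6)N 1/1 ✓
(1,1)N 2/3 ✓
(1,3)S 2/4 ✗
(1,4)S 2/3 ✓
(1,6)N 1/1 ✓
(2,0)S 0/1 ✗
(2,4)S 2/3 ✓
(3,2)N 2/2 ✓
(3,4)N 0/1 ✗
(4,1)N 2/2 ✓
(4,2)N 2/2 ✓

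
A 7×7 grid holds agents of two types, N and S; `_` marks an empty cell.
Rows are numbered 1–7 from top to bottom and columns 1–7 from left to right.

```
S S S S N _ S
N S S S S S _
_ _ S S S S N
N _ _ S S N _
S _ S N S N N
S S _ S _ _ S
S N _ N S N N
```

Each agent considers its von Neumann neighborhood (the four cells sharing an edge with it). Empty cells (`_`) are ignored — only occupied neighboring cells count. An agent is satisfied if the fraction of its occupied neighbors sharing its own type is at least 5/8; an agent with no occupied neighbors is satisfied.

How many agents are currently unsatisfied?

(1,1)S 1/2 ✗
(1,2)S 3/3 ✓
(1,3)S 3/3 ✓
(1,4)S 2/3 ✓
(1,5)N 0/2 ✗
(1,7)S 0/0 ✓
(2,1)N 0/2 ✗
(2,2)S 2/3 ✓
(2,3)S 4/4 ✓
(2,4)S 4/4 ✓
(2,5)S 3/4 ✓
(2,6)S 2/2 ✓
(3,3)S 2/2 ✓
(3,4)S 4/4 ✓
(3,5)S 4/4 ✓
(3,6)S 2/4 ✗
(3,7)N 0/1 ✗
(4,1)N 0/1 ✗
(4,4)S 2/3 ✓
(4,5)S 3/4 ✓
(4,6)N 1/3 ✗
(5,1)S 1/2 ✗
(5,3)S 0/1 ✗
(5,4)N 0/4 ✗
(5,5)S 1/3 ✗
(5,6)N 2/3 ✓
(5,7)N 1/2 ✗
(6,1)S 3/3 ✓
(6,2)S 1/2 ✗
(6,4)S 0/2 ✗
(6,7)S 0/2 ✗
(7,1)S 1/2 ✗
(7,2)N 0/2 ✗
(7,4)N 0/2 ✗
(7,5)S 0/2 ✗
(7,6)N 1/2 ✗
(7,7)N 1/2 ✗
Unsatisfied: (1,1), (1,5), (2,1), (3,6), (3,7), (4,1), (4,6), (5,1), (5,3), (5,4), (5,5), (5,7), (6,2), (6,4), (6,7), (7,1), (7,2), (7,4), (7,5), (7,6), (7,7) — 21 in total.

21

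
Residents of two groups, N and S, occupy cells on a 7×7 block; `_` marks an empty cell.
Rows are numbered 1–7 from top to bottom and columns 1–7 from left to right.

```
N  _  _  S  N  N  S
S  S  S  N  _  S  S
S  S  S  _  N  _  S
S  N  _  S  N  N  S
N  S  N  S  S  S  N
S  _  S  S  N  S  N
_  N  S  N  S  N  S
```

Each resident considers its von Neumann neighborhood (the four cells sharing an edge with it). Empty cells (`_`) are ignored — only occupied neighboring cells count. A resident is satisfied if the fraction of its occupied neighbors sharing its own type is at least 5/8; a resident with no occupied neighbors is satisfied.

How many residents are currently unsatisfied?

30

(1,1)N 0/1 ✗
(1,4)S 0/2 ✗
(1,5)N 1/2 ✗
(1,6)N 1/3 ✗
(1,7)S 1/2 ✗
(2,1)S 2/3 ✓
(2,2)S 3/3 ✓
(2,3)S 2/3 ✓
(2,4)N 0/2 ✗
(2,6)S 1/2 ✗
(2,7)S 3/3 ✓
(3,1)S 3/3 ✓
(3,2)S 3/4 ✓
(3,3)S 2/2 ✓
(3,5)N 1/1 ✓
(3,7)S 2/2 ✓
(4,1)S 1/3 ✗
(4,2)N 0/3 ✗
(4,4)S 1/2 ✗
(4,5)N 2/4 ✗
(4,6)N 1/3 ✗
(4,7)S 1/3 ✗
(5,1)N 0/3 ✗
(5,2)S 0/3 ✗
(5,3)N 0/3 ✗
(5,4)S 3/4 ✓
(5,5)S 2/4 ✗
(5,6)S 2/4 ✗
(5,7)N 1/3 ✗
(6,1)S 0/1 ✗
(6,3)S 2/3 ✓
(6,4)S 2/4 ✗
(6,5)N 0/4 ✗
(6,6)S 1/4 ✗
(6,7)N 1/3 ✗
(7,2)N 0/1 ✗
(7,3)S 1/3 ✗
(7,4)N 0/3 ✗
(7,5)S 0/3 ✗
(7,6)N 0/3 ✗
(7,7)S 0/2 ✗
Unsatisfied: (1,1), (1,4), (1,5), (1,6), (1,7), (2,4), (2,6), (4,1), (4,2), (4,4), (4,5), (4,6), (4,7), (5,1), (5,2), (5,3), (5,5), (5,6), (5,7), (6,1), (6,4), (6,5), (6,6), (6,7), (7,2), (7,3), (7,4), (7,5), (7,6), (7,7) — 30 in total.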